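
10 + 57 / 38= 23 / 2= 11.50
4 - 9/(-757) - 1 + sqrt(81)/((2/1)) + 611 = 936427/1514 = 618.51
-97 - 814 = -911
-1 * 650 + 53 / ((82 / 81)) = -49007 / 82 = -597.65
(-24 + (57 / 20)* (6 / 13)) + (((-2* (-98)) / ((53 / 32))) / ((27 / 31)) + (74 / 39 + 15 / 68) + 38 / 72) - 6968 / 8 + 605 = -237452944 / 1581255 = -150.17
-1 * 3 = -3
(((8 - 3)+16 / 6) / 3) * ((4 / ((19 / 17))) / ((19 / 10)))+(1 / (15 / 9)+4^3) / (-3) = -271609 / 16245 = -16.72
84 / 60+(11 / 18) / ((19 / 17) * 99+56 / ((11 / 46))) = 8135143 / 5803470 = 1.40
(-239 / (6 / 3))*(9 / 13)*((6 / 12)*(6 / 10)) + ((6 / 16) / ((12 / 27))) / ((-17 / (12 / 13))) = -219807 / 8840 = -24.87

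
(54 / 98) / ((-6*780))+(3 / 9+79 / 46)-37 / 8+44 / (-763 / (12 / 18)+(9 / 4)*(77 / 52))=-4327051943 / 1656002530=-2.61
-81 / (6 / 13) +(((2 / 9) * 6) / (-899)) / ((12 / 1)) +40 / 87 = -2832503 / 16182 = -175.04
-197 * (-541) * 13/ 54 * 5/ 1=6927505/ 54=128287.13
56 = 56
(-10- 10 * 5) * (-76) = 4560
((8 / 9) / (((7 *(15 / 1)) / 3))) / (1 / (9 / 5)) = 8 / 175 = 0.05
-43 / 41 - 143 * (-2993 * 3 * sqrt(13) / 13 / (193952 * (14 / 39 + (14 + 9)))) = -43 / 41 + 350181 * sqrt(13) / 16062752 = -0.97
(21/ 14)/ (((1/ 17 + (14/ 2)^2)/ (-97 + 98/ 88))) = -2.93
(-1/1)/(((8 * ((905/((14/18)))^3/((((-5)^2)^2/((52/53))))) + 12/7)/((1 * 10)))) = -454475/899138565222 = -0.00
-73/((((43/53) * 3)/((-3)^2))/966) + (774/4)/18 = -44847599/172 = -260741.85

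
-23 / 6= -3.83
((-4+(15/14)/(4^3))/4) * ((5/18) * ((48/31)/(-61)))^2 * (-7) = 89225/257463432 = 0.00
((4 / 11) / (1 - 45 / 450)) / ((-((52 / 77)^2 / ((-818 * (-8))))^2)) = -21383403096440 / 257049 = -83188042.34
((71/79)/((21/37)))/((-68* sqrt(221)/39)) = -2627* sqrt(221)/639268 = -0.06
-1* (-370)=370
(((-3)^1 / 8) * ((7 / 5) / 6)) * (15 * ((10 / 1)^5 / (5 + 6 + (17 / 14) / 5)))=-9187500 / 787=-11674.08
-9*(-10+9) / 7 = 9 / 7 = 1.29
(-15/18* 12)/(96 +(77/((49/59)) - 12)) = -70/1237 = -0.06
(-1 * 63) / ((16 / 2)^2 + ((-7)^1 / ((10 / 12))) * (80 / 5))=315 / 352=0.89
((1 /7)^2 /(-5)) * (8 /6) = -4 /735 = -0.01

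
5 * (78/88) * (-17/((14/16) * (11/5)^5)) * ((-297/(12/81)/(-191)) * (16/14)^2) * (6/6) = -241663500000/10550934163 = -22.90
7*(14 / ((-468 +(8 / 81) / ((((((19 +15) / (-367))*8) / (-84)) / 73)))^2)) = 10323369 / 12841954322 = 0.00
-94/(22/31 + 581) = -0.16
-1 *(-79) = 79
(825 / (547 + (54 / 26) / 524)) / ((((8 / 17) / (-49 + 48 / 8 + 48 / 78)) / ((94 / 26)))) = -47579910675 / 96880966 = -491.12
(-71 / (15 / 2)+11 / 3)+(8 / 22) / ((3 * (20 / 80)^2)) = -637 / 165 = -3.86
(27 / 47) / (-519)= -9 / 8131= -0.00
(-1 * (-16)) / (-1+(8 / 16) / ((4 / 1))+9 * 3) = 128 / 209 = 0.61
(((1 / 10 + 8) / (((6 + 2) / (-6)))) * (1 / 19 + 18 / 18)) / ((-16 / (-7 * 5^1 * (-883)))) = 7509915 / 608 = 12351.83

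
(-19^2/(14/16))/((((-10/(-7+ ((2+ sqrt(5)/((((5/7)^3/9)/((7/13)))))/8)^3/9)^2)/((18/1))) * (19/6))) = 4019018995407130402716267479/253407472500000000000000-65833351548612773775867 * sqrt(5)/9282325000000000000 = 0.97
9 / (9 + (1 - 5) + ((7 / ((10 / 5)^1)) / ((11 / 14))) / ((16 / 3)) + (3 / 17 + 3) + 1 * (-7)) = 26928 / 6019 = 4.47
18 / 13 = 1.38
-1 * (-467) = 467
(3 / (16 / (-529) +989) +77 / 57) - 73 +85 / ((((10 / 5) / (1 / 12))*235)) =-42271621499 / 590130120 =-71.63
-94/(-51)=94/51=1.84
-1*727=-727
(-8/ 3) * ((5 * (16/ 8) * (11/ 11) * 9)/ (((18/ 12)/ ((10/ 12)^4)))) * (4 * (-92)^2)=-211600000/ 81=-2612345.68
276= 276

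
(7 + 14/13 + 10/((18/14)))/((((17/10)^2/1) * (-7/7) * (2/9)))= -24.69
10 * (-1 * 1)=-10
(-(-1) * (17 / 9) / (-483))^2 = 0.00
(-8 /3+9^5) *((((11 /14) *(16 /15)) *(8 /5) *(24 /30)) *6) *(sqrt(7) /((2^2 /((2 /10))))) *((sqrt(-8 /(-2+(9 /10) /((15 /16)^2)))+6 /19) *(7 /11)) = 45347584 *sqrt(7) /11875+45347584 *sqrt(2135) /22875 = 101702.71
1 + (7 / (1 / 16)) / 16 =8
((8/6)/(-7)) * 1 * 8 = -32/21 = -1.52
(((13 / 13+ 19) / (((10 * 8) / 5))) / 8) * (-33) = -165 / 32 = -5.16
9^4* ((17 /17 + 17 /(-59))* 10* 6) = 16533720 /59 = 280232.54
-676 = -676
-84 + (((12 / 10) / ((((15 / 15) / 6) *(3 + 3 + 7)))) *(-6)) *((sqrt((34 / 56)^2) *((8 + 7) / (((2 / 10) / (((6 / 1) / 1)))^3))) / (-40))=1851306 / 91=20344.02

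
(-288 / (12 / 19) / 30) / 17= -76 / 85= -0.89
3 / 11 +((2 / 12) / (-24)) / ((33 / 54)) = 23 / 88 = 0.26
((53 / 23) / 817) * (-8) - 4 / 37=-90852 / 695267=-0.13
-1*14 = -14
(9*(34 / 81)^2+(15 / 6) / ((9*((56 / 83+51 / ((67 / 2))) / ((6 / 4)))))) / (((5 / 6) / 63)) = 442768529 / 3298860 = 134.22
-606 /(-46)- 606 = -13635 /23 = -592.83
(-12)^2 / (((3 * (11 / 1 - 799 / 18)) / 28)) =-24192 / 601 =-40.25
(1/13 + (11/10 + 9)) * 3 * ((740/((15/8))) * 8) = 6265728/65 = 96395.82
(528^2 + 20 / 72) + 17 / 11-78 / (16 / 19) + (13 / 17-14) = 3752147021 / 13464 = 278679.96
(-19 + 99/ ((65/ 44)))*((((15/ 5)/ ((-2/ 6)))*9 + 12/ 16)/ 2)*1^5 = -1001841/ 520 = -1926.62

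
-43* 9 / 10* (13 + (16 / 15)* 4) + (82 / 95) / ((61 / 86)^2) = -2356059569 / 3534950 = -666.50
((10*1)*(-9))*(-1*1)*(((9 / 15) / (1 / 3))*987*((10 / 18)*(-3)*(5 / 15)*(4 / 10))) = -35532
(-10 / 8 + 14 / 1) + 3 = 63 / 4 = 15.75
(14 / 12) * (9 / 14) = 3 / 4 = 0.75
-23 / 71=-0.32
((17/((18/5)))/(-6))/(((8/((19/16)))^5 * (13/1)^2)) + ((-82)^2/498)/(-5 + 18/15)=-3514040868670321175/988990230780444672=-3.55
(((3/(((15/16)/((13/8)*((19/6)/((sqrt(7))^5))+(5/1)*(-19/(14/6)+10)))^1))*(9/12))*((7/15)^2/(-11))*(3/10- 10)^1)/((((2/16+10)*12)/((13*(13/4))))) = 4049071*sqrt(7)/1683990000+1491763/1002375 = 1.49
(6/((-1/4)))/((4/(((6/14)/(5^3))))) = -0.02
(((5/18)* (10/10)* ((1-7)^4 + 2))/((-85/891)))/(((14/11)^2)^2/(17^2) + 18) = -15991881147/76200898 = -209.86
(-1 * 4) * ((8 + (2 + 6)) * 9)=-576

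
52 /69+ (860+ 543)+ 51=100378 /69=1454.75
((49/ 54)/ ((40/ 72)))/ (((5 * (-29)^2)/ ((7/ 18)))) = 343/ 2270700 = 0.00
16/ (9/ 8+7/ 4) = 128/ 23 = 5.57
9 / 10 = 0.90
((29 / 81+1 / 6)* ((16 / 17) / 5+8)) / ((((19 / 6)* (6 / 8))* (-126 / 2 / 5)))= -4640 / 32319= -0.14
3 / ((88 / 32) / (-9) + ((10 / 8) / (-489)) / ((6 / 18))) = -8802 / 919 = -9.58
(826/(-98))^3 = -205379/343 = -598.77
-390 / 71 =-5.49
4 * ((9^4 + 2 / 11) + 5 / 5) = 288736 / 11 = 26248.73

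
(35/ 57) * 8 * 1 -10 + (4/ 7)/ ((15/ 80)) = -814/ 399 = -2.04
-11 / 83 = -0.13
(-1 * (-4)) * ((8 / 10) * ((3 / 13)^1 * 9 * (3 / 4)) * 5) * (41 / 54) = 246 / 13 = 18.92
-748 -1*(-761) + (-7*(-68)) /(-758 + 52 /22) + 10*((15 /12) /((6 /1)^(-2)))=960805 /2078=462.37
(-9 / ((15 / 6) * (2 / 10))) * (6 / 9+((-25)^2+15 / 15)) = -11280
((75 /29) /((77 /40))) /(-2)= -1500 /2233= -0.67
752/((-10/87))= -32712/5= -6542.40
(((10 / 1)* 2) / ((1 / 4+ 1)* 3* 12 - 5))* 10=5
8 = 8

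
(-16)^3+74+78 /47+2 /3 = -566774 /141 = -4019.67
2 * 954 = 1908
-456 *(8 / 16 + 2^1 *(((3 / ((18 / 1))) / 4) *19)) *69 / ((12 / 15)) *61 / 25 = -399855 / 2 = -199927.50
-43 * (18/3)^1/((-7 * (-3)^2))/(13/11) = 946/273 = 3.47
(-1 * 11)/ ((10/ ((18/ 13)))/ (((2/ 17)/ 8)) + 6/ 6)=-99/ 4429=-0.02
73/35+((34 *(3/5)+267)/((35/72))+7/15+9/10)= 624409/1050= 594.68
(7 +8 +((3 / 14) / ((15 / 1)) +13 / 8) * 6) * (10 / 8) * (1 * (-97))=-337269 / 112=-3011.33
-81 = -81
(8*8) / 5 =64 / 5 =12.80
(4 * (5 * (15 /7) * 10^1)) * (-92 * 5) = -1380000 /7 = -197142.86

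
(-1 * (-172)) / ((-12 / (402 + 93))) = -7095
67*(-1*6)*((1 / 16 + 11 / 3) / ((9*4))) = -11993 / 288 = -41.64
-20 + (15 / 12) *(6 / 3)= -35 / 2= -17.50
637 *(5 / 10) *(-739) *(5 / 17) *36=-42366870 / 17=-2492168.82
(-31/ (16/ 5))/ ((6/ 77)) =-124.32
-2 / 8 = -1 / 4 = -0.25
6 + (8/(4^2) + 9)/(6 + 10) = 211/32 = 6.59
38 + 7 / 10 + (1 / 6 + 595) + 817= 21763 / 15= 1450.87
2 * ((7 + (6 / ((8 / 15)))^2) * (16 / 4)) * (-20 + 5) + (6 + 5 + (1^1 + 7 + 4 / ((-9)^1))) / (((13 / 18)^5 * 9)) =-11894005563 / 742586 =-16017.01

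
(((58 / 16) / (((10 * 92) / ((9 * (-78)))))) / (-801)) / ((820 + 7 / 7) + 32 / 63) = 71253 / 16950797600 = 0.00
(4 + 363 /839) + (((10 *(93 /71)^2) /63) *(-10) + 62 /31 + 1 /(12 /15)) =4.96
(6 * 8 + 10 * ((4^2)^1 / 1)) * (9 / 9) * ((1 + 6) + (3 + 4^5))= 215072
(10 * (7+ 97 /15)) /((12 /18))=202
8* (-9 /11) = -72 /11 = -6.55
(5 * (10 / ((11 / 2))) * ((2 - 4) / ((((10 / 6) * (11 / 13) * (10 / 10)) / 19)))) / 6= -4940 / 121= -40.83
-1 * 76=-76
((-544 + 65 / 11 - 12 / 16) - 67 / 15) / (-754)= 358583 / 497640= 0.72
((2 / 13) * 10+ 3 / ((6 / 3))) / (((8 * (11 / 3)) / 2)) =237 / 1144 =0.21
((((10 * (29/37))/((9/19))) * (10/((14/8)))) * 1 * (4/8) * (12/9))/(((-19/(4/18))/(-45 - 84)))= 1995200/20979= 95.10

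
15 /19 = 0.79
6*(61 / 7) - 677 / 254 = 88225 / 1778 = 49.62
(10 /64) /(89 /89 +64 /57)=285 /3872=0.07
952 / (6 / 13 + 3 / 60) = 35360 / 19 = 1861.05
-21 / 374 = -0.06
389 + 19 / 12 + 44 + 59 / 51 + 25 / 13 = 1160683 / 2652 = 437.66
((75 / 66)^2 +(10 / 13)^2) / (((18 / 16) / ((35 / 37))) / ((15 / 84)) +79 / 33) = 11551875 / 55543202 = 0.21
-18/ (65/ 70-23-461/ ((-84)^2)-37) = 127008/ 417269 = 0.30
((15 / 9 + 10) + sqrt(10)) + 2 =sqrt(10) + 41 / 3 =16.83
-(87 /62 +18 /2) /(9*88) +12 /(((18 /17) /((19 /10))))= 587071 /27280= 21.52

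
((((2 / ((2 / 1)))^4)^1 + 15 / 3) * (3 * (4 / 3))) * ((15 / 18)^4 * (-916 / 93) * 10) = -1139.98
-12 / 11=-1.09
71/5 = 14.20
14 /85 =0.16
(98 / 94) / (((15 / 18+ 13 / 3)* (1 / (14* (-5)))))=-20580 / 1457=-14.12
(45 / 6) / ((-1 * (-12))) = 5 / 8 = 0.62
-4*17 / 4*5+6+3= -76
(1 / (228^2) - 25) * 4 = -1299599 / 12996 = -100.00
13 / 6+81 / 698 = 2390 / 1047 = 2.28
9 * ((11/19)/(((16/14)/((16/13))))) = 1386/247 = 5.61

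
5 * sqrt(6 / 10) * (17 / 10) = 6.58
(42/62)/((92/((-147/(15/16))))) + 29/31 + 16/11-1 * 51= -1951516/39215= -49.76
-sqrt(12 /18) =-sqrt(6) /3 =-0.82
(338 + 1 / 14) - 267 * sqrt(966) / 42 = 4733 / 14 - 89 * sqrt(966) / 14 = 140.49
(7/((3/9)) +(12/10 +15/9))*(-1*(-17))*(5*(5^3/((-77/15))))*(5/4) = -9509375/154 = -61749.19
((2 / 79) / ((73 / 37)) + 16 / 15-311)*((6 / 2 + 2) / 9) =-26809673 / 155709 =-172.18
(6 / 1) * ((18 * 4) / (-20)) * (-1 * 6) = 648 / 5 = 129.60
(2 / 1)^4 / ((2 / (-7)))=-56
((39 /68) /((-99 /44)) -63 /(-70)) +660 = 336929 /510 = 660.65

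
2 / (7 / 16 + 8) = 0.24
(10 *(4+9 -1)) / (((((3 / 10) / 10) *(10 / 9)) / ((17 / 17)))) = 3600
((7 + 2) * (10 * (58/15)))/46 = 174/23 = 7.57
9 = 9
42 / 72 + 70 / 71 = 1.57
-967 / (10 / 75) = -14505 / 2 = -7252.50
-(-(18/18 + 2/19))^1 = 1.11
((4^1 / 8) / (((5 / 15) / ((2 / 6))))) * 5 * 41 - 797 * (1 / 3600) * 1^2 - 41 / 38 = 101.20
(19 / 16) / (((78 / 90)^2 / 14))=29925 / 1352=22.13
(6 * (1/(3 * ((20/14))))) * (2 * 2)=28/5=5.60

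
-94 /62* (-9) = 423 /31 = 13.65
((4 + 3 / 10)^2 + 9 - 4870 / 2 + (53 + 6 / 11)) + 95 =-2484861 / 1100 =-2258.96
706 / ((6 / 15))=1765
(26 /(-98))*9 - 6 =-411 /49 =-8.39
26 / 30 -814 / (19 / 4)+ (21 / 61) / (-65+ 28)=-109680386 / 643245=-170.51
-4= -4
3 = 3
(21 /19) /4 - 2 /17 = 205 /1292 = 0.16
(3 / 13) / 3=1 / 13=0.08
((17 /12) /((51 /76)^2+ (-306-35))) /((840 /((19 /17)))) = -6859 /1239219450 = -0.00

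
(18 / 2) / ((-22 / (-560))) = 2520 / 11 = 229.09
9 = 9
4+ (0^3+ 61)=65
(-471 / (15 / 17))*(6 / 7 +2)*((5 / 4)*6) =-80070 / 7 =-11438.57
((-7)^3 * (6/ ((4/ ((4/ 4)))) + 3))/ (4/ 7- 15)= 21609/ 202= 106.98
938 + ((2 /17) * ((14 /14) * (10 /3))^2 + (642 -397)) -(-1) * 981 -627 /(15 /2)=1592506 /765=2081.71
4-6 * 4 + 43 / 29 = -537 / 29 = -18.52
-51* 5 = -255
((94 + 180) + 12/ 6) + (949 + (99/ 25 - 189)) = 25999/ 25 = 1039.96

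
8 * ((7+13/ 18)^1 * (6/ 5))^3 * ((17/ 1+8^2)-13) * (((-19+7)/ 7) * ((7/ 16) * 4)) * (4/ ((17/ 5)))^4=-110002954240/ 44217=-2487797.78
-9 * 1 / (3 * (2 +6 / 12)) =-6 / 5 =-1.20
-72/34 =-36/17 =-2.12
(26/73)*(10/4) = 65/73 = 0.89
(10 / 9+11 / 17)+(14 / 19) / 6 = 1.88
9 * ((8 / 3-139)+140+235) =2148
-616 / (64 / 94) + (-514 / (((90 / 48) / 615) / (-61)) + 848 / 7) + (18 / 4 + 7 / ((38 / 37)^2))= 51971997981 / 5054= 10283339.53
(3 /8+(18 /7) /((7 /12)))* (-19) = -35625 /392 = -90.88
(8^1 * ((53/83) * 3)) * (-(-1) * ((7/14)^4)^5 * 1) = 0.00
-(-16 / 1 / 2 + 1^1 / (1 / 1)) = 7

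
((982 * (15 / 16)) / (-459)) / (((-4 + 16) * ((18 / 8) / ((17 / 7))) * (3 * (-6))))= 2455 / 244944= 0.01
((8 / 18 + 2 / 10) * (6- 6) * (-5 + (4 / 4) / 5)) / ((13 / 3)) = 0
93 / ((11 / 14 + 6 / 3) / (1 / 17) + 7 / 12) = 7812 / 4027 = 1.94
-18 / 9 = -2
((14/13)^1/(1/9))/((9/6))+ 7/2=259/26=9.96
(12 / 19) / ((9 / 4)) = 0.28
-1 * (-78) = 78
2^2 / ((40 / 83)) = 83 / 10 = 8.30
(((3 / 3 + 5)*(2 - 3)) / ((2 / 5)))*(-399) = 5985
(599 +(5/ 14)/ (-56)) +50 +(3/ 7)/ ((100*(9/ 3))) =12720303/ 19600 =649.00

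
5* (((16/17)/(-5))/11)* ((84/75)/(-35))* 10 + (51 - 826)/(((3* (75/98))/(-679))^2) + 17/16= -82138160336633/1211760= -67784181.96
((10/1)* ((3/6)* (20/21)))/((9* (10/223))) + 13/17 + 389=401.56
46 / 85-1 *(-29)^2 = -71439 / 85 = -840.46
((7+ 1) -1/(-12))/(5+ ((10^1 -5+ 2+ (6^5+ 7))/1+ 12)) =97/93684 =0.00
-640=-640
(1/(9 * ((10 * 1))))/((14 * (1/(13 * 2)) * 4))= 13/2520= 0.01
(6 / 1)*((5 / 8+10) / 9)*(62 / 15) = 527 / 18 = 29.28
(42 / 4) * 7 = 147 / 2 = 73.50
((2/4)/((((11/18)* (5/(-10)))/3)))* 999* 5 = -269730/11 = -24520.91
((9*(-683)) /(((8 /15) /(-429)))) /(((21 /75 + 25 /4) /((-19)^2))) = 356992403625 /1306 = 273347935.39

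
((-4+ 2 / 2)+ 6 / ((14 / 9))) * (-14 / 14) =-0.86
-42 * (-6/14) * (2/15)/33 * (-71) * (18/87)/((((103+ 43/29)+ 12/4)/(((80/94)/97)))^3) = -6114406400/10521813845255024109699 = -0.00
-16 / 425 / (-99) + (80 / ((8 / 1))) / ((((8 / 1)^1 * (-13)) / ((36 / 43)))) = -1884431 / 23519925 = -0.08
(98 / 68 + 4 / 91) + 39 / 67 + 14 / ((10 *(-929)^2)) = 2.07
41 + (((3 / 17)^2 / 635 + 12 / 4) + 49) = 17066904 / 183515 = 93.00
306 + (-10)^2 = 406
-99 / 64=-1.55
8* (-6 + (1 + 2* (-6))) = -136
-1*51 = -51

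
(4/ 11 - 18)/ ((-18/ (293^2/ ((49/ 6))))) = 16654706/ 1617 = 10299.76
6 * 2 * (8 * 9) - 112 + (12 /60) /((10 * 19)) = 714401 /950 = 752.00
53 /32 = 1.66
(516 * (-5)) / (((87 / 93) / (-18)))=1439640 / 29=49642.76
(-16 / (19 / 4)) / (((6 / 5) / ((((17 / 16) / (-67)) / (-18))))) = -85 / 34371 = -0.00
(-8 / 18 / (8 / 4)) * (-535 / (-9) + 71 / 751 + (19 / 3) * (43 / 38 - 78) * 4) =419.51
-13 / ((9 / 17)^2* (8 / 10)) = -18785 / 324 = -57.98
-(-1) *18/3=6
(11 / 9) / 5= 11 / 45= 0.24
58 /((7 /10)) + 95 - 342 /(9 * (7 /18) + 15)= 41277 /259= 159.37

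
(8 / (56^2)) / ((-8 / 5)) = -5 / 3136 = -0.00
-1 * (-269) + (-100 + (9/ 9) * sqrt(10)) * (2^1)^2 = -131 + 4 * sqrt(10) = -118.35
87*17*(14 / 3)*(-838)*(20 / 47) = -115677520 / 47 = -2461223.83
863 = 863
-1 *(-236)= 236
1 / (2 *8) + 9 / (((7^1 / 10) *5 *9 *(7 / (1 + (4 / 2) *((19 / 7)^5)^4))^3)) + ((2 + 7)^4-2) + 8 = 13597404706327608587648040145201541552960112822456834064849420092830465016873937 / 19516167802173371202217181801007549132089844706099814416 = 696725138057757744670166.20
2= 2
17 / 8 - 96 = -751 / 8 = -93.88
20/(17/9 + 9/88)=15840/1577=10.04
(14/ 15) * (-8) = -112/ 15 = -7.47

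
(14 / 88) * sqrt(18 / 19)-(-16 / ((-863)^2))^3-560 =-231341102677724816944 / 413109111924508609+ 21 * sqrt(38) / 836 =-559.85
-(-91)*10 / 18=455 / 9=50.56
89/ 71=1.25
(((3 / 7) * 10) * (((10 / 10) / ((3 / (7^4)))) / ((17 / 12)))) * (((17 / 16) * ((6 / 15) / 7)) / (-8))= -147 / 8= -18.38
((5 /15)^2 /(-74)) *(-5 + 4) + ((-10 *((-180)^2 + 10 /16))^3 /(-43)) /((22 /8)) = 724910467106795206909 /2520144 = 287646446832718.77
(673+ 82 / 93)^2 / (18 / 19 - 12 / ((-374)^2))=2609576681917051 / 5443550865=479388.68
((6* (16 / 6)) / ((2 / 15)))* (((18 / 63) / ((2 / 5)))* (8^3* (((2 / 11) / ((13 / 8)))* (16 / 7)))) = 78643200 / 7007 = 11223.52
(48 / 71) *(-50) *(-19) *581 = 26493600 / 71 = 373149.30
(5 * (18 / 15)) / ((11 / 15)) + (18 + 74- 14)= 948 / 11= 86.18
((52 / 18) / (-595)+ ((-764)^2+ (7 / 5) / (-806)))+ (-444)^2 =3370172391707 / 4316130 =780831.99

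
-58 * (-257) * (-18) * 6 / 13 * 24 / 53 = -38636352 / 689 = -56075.98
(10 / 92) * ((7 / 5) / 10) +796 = 366167 / 460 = 796.02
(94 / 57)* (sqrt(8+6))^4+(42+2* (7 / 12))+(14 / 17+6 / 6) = 237869 / 646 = 368.22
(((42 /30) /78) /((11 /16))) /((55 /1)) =56 /117975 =0.00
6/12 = 1/2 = 0.50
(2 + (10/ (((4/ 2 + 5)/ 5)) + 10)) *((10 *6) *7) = 8040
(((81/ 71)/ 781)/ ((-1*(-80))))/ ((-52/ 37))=-2997/ 230676160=-0.00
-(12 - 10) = -2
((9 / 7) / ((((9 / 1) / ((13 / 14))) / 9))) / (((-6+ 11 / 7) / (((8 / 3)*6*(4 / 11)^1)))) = -3744 / 2387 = -1.57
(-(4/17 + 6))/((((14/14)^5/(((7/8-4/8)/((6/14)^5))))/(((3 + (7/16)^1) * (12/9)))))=-741.23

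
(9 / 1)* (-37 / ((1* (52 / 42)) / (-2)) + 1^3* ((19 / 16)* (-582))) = -590949 / 104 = -5682.20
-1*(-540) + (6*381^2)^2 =758581773696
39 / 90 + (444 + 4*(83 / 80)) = 5383 / 12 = 448.58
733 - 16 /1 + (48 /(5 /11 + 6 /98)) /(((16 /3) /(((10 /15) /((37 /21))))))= 723.60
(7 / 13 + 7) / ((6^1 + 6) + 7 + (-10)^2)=14 / 221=0.06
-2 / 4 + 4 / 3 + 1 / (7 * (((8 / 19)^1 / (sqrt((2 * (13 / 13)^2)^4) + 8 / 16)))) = 793 / 336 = 2.36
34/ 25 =1.36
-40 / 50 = -4 / 5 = -0.80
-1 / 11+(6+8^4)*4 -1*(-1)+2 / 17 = 3068488 / 187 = 16409.03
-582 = -582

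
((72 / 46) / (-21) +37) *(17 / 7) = 101065 / 1127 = 89.68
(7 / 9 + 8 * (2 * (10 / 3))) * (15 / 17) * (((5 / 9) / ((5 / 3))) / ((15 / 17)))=487 / 27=18.04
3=3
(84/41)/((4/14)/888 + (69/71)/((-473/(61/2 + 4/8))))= -8767580976/271191589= -32.33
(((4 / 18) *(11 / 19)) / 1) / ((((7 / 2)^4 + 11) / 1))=352 / 440667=0.00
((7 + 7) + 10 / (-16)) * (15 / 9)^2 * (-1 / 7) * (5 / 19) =-13375 / 9576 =-1.40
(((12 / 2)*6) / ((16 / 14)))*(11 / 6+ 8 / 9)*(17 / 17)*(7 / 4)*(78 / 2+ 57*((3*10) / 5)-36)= 828345 / 16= 51771.56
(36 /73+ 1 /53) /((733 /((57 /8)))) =112917 /22687816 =0.00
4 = 4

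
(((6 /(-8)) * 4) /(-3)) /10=1 /10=0.10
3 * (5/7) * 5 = 75/7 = 10.71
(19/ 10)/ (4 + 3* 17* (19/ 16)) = 0.03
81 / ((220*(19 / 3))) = 0.06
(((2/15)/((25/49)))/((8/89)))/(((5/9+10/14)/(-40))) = -91581/1000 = -91.58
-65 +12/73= -4733/73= -64.84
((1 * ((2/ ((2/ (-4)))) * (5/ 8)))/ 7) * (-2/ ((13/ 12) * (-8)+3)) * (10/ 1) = -150/ 119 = -1.26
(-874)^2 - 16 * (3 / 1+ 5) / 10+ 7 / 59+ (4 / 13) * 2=2929418187 / 3835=763863.93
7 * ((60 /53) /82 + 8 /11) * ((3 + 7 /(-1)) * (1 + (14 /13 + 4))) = -39183368 /310739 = -126.10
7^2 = 49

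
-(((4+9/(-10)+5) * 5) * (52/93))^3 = -345948408/29791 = -11612.51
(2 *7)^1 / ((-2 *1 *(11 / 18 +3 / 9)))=-126 / 17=-7.41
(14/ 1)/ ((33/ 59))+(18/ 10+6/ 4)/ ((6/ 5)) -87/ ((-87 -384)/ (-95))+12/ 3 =294955/ 20724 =14.23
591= 591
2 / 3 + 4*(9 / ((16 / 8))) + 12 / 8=20.17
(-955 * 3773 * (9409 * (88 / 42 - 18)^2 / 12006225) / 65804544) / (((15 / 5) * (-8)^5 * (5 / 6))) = 50119851791 / 378245782359244800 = 0.00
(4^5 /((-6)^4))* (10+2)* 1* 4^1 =1024 /27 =37.93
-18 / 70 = -9 / 35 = -0.26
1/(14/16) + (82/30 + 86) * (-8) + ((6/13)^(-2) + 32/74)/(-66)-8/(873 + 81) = -115590417907/163076760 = -708.81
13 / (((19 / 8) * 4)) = 26 / 19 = 1.37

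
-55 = -55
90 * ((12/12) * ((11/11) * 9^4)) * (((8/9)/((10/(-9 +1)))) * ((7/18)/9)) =-18144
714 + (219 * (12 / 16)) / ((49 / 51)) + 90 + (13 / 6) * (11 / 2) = 145070 / 147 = 986.87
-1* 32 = -32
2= 2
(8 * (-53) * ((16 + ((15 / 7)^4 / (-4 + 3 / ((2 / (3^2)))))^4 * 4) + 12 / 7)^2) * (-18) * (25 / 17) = 147858753.30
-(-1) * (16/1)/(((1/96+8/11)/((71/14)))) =599808/5453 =110.00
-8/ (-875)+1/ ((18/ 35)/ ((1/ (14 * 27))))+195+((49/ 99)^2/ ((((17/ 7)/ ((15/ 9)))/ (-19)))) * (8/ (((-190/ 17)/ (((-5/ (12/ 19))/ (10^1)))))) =193.20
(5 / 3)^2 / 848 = 0.00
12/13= 0.92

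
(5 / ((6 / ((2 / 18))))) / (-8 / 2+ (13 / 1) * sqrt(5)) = 10 / 22383+ 65 * sqrt(5) / 44766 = 0.00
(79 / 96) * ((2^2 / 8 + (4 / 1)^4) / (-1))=-13509 / 64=-211.08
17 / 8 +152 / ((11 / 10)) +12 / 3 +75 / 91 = 1162209 / 8008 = 145.13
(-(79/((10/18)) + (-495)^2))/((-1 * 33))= 408612/55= 7429.31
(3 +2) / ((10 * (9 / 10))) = 5 / 9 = 0.56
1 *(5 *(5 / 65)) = 5 / 13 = 0.38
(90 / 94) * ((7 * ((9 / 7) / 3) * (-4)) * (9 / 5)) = -972 / 47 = -20.68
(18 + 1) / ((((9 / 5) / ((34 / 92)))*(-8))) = -0.49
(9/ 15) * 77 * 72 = 16632/ 5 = 3326.40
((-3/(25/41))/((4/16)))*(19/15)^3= -1124876/28125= -40.00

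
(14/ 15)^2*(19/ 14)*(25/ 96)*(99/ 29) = 1463/ 1392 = 1.05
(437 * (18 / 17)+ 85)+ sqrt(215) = sqrt(215)+ 9311 / 17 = 562.37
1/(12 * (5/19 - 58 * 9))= -19/118956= -0.00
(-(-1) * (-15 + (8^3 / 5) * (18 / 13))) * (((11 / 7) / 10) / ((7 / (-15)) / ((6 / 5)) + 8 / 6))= 815859 / 38675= 21.10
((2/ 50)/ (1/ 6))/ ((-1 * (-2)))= 3/ 25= 0.12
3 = 3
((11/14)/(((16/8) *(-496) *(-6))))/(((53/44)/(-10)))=-605/552048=-0.00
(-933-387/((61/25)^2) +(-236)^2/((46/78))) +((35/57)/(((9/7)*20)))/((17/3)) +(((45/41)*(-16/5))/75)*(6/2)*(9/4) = 95315143849561999/1020038102100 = 93442.73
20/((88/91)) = 455/22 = 20.68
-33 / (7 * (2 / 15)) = -495 / 14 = -35.36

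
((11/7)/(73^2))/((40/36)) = 99/373030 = 0.00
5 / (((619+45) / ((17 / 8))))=85 / 5312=0.02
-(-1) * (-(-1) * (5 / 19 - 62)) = -1173 / 19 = -61.74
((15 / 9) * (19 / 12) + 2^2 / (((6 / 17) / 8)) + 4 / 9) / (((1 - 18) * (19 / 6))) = -1125 / 646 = -1.74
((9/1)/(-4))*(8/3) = -6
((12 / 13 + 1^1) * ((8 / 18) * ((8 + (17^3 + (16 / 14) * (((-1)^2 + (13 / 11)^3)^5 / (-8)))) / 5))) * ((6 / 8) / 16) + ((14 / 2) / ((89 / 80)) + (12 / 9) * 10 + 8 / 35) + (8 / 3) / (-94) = 22556389495688487871017331 / 381619691383818192024720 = 59.11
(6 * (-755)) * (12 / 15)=-3624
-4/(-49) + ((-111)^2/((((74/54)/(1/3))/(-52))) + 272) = -7623024/49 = -155571.92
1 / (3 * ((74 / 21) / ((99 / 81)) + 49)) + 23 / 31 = 278042 / 371535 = 0.75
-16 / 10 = -8 / 5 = -1.60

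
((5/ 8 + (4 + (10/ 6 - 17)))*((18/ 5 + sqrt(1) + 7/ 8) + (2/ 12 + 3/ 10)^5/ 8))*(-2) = 1069037503/ 9112500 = 117.32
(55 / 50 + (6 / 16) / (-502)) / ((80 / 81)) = 1787913 / 1606400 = 1.11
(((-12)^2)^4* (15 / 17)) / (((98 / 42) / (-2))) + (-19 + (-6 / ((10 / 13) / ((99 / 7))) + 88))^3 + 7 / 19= -4504497362423003 / 13848625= -325266758.43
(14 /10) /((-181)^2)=7 /163805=0.00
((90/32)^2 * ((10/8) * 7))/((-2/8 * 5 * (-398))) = 14175/101888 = 0.14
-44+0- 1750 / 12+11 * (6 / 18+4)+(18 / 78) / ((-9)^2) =-99799 / 702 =-142.16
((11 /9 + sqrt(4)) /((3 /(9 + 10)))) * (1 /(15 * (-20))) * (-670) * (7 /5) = 63.81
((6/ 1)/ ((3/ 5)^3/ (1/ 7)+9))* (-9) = -375/ 73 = -5.14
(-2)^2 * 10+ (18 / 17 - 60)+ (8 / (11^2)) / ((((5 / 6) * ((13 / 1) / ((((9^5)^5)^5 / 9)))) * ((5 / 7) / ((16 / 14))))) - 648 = 138309278634049811841110642914633285585980895911915594087668997695362823064641867676095038719406726254898118068693840905758 / 668525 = 206887219825810271629498700000000000000000000000000000000000000000000000000000000000000000000000000000000000000000000.00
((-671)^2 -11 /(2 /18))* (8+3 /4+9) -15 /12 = 7990019.25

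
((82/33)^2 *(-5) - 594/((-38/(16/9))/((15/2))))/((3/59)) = 216745940/62073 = 3491.79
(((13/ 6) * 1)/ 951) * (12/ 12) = 13/ 5706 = 0.00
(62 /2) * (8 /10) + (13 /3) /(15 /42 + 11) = 25.18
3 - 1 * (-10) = 13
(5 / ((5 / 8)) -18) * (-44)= 440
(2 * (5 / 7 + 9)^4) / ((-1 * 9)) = -42762752 / 21609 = -1978.93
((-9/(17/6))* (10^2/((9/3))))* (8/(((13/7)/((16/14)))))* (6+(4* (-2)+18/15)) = 92160/221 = 417.01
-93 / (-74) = 93 / 74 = 1.26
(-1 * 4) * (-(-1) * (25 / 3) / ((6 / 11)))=-550 / 9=-61.11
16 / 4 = 4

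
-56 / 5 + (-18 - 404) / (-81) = -2426 / 405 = -5.99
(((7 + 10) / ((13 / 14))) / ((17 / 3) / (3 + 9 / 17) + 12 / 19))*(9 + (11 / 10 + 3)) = 107.20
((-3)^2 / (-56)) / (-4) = 9 / 224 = 0.04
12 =12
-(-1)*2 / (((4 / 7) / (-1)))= -7 / 2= -3.50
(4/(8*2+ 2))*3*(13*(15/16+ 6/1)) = 481/8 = 60.12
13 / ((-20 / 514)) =-3341 / 10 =-334.10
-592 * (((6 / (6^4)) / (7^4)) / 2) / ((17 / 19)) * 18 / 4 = -703 / 244902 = -0.00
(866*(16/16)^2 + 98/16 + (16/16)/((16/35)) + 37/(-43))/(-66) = -600935/45408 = -13.23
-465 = -465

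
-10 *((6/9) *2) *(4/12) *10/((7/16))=-6400/63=-101.59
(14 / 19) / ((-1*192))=-7 / 1824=-0.00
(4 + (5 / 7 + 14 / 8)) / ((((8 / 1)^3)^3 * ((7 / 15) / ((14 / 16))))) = 2715 / 30064771072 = 0.00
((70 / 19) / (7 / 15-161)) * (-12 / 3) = 75 / 817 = 0.09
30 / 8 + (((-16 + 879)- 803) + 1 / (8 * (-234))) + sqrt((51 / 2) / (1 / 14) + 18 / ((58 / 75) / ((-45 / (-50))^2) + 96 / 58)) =131 * sqrt(3705) / 418 + 119339 / 1872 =82.83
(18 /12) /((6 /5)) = 5 /4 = 1.25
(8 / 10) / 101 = 4 / 505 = 0.01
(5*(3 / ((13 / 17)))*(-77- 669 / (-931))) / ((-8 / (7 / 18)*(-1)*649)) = -3018265 / 26930904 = -0.11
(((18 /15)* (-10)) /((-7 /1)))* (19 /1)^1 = 228 /7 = 32.57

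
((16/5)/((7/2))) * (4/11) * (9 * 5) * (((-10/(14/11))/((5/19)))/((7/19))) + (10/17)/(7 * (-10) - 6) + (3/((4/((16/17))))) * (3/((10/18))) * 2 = -78519359/65170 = -1204.84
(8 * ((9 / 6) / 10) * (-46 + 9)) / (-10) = 4.44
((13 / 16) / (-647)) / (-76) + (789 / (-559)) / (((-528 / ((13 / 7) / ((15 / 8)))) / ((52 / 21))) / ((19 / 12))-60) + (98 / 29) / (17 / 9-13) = -0.30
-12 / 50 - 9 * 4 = -906 / 25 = -36.24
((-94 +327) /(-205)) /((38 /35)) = -1631 /1558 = -1.05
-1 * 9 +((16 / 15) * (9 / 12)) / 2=-43 / 5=-8.60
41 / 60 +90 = 5441 / 60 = 90.68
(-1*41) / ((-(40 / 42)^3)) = 379701 / 8000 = 47.46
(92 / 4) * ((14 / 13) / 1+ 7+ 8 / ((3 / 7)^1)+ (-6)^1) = 18607 / 39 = 477.10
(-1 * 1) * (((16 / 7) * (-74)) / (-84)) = -296 / 147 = -2.01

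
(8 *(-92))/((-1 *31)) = 736/31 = 23.74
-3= -3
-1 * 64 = -64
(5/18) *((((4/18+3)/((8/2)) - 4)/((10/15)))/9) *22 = -6325/1944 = -3.25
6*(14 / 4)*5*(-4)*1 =-420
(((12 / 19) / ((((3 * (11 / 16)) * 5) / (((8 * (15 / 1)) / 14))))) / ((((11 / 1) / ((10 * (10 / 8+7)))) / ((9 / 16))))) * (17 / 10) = 5508 / 1463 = 3.76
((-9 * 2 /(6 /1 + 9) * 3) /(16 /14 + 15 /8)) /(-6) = 168 /845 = 0.20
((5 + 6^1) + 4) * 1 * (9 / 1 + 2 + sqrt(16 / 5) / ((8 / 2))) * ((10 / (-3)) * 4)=-2200 - 40 * sqrt(5)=-2289.44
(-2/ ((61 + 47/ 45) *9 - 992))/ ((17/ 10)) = 25/ 9214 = 0.00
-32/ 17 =-1.88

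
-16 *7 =-112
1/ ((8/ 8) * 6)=1/ 6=0.17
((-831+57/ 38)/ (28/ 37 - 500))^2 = 3767872689/ 1364859136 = 2.76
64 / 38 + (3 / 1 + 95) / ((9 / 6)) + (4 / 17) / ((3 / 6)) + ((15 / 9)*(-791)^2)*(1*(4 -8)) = -4041833864 / 969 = -4171139.18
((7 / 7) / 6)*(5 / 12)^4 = 625 / 124416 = 0.01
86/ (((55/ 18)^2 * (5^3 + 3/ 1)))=3483/ 48400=0.07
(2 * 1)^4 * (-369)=-5904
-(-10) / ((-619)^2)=0.00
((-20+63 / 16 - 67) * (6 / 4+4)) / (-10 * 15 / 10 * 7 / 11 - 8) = 160809 / 6176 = 26.04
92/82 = 46/41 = 1.12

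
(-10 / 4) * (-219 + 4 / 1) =1075 / 2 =537.50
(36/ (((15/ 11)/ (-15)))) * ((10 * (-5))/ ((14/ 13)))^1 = 128700/ 7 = 18385.71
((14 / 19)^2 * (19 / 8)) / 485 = 49 / 18430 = 0.00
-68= -68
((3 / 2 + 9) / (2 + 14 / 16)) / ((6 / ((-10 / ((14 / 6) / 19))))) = -1140 / 23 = -49.57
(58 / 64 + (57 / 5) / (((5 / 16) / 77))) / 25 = 2247893 / 20000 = 112.39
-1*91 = -91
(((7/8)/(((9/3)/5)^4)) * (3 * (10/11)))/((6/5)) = 109375/7128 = 15.34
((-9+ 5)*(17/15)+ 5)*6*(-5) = -14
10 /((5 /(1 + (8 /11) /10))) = 118 /55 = 2.15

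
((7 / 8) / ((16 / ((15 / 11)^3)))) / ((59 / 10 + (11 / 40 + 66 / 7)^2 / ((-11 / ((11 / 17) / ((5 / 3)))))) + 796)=819984375 / 4722135405482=0.00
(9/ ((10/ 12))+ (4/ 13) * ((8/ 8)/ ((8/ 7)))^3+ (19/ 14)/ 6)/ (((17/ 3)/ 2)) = 1962511/ 495040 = 3.96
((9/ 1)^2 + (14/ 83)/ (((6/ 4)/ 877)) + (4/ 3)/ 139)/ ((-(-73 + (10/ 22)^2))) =250756649/ 101617896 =2.47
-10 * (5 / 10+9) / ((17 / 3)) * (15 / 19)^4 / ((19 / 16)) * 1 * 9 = -109350000 / 2215457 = -49.36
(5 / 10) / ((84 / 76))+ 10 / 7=79 / 42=1.88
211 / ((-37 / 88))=-18568 / 37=-501.84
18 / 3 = 6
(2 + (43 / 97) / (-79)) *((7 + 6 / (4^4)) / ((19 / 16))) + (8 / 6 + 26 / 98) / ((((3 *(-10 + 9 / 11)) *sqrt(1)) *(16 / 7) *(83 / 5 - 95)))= 68542227572089 / 5810592235392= 11.80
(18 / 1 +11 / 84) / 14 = 1523 / 1176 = 1.30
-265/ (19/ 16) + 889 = 12651/ 19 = 665.84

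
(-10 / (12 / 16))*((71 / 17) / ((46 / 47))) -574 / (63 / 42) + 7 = -507397 / 1173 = -432.56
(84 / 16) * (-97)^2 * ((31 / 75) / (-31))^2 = 65863 / 7500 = 8.78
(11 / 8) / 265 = 11 / 2120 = 0.01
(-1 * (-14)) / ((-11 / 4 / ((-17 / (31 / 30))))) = 28560 / 341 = 83.75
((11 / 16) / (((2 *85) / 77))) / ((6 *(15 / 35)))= 0.12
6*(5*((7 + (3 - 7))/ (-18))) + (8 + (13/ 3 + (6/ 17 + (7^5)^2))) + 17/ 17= 14406238142/ 51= 282475257.69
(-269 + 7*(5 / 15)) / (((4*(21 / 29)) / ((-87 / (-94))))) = -84100 / 987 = -85.21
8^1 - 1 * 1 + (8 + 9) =24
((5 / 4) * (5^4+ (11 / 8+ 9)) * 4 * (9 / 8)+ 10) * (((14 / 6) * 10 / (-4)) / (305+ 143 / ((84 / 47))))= -56196875 / 1034912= -54.30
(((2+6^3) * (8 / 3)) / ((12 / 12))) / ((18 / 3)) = 872 / 9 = 96.89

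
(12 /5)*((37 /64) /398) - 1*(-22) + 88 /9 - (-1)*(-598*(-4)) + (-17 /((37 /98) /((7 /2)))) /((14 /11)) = 24385799443 /10602720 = 2299.96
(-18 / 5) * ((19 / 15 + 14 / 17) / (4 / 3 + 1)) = -9594 / 2975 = -3.22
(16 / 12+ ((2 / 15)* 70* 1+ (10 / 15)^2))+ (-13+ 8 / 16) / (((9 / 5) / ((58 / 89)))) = 5275 / 801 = 6.59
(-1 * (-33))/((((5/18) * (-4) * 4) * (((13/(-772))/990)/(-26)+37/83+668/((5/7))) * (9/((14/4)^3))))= -17950587039/474823318796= -0.04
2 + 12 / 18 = 8 / 3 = 2.67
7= 7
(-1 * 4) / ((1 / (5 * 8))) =-160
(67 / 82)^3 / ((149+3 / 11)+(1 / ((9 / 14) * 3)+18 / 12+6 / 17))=1518552387 / 422155736252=0.00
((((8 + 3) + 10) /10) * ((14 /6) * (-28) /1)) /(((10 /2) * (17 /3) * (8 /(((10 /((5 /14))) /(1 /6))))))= -43218 /425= -101.69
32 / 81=0.40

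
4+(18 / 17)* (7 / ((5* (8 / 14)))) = 1121 / 170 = 6.59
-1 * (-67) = 67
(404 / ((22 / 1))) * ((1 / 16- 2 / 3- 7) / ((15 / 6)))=-7373 / 132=-55.86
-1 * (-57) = 57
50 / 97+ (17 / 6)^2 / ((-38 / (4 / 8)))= 108767 / 265392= 0.41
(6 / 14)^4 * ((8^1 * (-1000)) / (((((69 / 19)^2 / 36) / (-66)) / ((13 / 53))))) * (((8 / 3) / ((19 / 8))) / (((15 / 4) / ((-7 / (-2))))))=120191385600 / 9616691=12498.21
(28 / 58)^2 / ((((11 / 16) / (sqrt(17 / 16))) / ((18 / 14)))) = 1008 * sqrt(17) / 9251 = 0.45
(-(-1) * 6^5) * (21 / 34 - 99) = -13005360 / 17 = -765021.18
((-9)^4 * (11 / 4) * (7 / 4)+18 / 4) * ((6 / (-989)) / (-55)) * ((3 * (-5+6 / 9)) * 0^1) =0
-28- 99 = -127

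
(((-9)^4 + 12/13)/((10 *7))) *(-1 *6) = -51183/91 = -562.45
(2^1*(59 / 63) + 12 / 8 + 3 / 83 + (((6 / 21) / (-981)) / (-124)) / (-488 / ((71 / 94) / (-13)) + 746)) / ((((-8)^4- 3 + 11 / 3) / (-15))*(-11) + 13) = 78222377457967 / 69229447804792380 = 0.00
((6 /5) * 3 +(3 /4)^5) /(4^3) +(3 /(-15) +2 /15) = -1319 /196608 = -0.01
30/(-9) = -10/3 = -3.33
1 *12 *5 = 60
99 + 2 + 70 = 171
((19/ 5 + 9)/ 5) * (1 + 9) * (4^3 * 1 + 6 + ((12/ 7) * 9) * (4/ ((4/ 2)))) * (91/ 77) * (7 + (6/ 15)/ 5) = 207936768/ 9625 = 21603.82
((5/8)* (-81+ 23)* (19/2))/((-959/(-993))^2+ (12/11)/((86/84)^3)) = -2375845263632115/13447877037448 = -176.67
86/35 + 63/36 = 589/140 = 4.21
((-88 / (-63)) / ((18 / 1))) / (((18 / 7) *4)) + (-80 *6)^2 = 335923211 / 1458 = 230400.01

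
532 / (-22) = -266 / 11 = -24.18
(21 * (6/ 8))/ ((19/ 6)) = 189/ 38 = 4.97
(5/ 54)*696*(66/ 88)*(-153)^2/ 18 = 125715/ 2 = 62857.50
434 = 434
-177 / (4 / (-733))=129741 / 4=32435.25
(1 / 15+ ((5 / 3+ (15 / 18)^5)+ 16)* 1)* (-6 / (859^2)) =-705097 / 4781468880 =-0.00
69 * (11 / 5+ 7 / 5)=1242 / 5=248.40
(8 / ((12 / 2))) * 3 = 4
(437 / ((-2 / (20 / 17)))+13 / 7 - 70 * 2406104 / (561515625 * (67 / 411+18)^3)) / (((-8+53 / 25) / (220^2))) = 2100640.10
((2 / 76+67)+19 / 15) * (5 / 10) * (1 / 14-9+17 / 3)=-111.38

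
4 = 4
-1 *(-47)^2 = -2209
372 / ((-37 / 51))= -18972 / 37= -512.76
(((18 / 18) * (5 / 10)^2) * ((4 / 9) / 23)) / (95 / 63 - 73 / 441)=0.00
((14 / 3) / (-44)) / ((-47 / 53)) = 371 / 3102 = 0.12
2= 2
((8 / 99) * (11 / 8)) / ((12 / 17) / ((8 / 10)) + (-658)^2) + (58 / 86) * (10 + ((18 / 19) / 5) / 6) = 1830775188844 / 270605216295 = 6.77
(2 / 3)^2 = 4 / 9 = 0.44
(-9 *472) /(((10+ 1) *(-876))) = 354 /803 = 0.44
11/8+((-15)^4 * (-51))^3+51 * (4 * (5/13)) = -1789942072623046866697/104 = -17210981467529296795.16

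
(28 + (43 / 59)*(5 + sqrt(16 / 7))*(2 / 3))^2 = 3705568*sqrt(7) / 219303 + 203181308 / 219303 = 971.19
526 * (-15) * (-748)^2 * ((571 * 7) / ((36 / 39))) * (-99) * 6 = 11354366239135920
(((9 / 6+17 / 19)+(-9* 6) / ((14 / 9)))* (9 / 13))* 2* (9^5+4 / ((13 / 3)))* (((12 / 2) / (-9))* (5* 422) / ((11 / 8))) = 2703350001.09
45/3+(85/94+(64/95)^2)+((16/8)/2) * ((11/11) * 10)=22360899/848350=26.36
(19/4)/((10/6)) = 57/20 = 2.85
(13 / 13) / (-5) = -1 / 5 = -0.20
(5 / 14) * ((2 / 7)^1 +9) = 325 / 98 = 3.32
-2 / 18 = -1 / 9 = -0.11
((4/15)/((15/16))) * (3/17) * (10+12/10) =3584/6375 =0.56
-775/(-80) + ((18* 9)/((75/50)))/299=48073/4784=10.05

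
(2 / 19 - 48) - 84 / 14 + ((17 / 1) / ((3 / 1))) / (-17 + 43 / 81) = -1374737 / 25346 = -54.24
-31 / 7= -4.43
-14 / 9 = -1.56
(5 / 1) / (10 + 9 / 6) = 10 / 23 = 0.43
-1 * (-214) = 214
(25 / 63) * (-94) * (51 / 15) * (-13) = 103870 / 63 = 1648.73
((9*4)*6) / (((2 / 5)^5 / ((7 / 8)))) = 590625 / 32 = 18457.03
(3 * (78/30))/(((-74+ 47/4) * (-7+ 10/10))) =26/1245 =0.02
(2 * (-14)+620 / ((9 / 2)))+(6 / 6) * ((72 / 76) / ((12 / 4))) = 18826 / 171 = 110.09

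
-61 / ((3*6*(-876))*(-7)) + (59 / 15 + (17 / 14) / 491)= 1066347833 / 270973080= 3.94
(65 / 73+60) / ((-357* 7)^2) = 635 / 65126439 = 0.00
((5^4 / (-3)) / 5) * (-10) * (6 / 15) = 500 / 3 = 166.67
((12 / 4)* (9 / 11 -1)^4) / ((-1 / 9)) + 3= 43491 / 14641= 2.97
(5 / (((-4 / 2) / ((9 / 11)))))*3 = -135 / 22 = -6.14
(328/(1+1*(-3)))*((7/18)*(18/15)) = -76.53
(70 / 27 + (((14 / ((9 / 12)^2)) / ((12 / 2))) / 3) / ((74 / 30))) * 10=3500 / 111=31.53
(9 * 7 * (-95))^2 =35820225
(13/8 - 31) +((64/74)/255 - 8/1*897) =-543861449/75480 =-7205.37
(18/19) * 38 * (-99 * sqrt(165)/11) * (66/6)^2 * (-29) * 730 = 829948680 * sqrt(165) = 10660883822.96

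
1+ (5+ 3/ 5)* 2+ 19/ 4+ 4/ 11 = 3809/ 220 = 17.31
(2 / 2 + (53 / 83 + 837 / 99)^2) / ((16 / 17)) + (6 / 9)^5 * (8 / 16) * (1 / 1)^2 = 288378622927 / 3240916272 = 88.98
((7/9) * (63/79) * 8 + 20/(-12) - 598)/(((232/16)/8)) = -328.11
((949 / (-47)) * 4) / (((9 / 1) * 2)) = -1898 / 423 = -4.49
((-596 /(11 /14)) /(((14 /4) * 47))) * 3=-7152 /517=-13.83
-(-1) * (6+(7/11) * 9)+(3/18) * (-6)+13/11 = 11.91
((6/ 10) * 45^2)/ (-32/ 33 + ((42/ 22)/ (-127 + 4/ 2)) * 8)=-5011875/ 4504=-1112.76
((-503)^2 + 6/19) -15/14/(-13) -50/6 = 2624633047/10374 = 253001.06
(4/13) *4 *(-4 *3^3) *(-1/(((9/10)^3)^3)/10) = 6400000000/186535791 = 34.31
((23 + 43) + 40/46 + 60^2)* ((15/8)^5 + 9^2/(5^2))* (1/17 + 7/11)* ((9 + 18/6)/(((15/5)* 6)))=44889.51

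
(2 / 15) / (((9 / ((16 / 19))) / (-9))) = -32 / 285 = -0.11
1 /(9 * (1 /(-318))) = -106 /3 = -35.33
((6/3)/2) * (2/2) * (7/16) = 0.44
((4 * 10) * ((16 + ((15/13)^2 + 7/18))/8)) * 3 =269525/1014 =265.80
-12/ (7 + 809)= -1/ 68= -0.01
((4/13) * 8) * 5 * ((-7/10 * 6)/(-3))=224/13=17.23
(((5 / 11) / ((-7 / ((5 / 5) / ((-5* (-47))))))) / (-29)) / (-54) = -1 / 5667354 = -0.00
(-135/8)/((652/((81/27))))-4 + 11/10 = -2.98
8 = 8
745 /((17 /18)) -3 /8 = 107229 /136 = 788.45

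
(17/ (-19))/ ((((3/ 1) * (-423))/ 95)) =85/ 1269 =0.07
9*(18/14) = 81/7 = 11.57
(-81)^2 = 6561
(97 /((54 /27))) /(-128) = -97 /256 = -0.38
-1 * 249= -249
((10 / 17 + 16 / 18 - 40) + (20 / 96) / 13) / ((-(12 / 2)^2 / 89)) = 54532169 / 572832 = 95.20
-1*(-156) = 156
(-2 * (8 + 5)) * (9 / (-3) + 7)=-104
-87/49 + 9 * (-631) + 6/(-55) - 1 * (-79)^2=-32129479/2695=-11921.88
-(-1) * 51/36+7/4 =3.17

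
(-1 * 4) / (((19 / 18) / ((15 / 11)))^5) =-5739562800000 / 398778220049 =-14.39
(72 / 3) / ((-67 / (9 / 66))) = -36 / 737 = -0.05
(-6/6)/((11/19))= -1.73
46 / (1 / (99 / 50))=2277 / 25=91.08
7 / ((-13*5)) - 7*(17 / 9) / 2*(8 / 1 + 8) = -61943 / 585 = -105.89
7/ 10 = 0.70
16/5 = 3.20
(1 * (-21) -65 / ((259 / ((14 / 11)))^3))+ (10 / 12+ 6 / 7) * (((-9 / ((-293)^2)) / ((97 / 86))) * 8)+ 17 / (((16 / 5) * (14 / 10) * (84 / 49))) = -14176323683064952943 / 754552515653635776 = -18.79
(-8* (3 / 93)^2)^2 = 64 / 923521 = 0.00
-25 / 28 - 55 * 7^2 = -75485 / 28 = -2695.89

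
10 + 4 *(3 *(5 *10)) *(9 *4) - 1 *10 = 21600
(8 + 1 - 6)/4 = 3/4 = 0.75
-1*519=-519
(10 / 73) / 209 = 10 / 15257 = 0.00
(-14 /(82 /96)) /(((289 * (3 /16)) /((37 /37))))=-3584 /11849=-0.30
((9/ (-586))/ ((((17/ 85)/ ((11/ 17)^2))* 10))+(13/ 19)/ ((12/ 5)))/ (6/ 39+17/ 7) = 123803953/ 1134248415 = 0.11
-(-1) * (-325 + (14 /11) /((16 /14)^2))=-114057 /352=-324.03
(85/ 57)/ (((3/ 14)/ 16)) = 19040/ 171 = 111.35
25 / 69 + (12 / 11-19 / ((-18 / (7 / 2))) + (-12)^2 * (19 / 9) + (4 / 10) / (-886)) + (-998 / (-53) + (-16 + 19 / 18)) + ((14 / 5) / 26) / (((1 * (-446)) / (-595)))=323585413732423 / 1033236126780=313.18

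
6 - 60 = -54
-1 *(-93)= 93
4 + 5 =9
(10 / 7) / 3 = 10 / 21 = 0.48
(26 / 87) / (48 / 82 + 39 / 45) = 5330 / 25897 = 0.21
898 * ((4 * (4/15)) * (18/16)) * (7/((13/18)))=678888/65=10444.43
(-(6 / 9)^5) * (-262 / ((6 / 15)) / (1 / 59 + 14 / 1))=1236640 / 200961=6.15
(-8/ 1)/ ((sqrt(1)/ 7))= -56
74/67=1.10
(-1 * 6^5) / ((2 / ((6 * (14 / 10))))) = -163296 / 5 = -32659.20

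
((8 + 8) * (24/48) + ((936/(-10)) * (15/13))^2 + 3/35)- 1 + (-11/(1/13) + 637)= 425778/35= 12165.09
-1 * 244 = -244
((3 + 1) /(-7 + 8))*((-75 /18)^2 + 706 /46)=27083 /207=130.84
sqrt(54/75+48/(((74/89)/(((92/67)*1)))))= sqrt(12289449138)/12395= 8.94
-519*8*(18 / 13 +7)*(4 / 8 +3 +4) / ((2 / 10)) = -16971300 / 13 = -1305484.62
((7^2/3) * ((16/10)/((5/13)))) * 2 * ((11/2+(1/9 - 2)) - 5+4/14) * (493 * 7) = -349213592/675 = -517353.47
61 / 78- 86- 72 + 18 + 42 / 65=-54043 / 390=-138.57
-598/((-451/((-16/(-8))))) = 1196/451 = 2.65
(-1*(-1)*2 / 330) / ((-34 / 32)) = -16 / 2805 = -0.01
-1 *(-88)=88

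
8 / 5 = 1.60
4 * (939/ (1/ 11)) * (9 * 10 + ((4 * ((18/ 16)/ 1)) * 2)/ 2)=3904362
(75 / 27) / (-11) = -25 / 99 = -0.25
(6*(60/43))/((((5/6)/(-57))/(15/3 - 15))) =246240/43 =5726.51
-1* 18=-18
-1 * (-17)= 17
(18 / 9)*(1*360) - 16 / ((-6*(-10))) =10796 / 15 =719.73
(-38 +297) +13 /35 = 9078 /35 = 259.37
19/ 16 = 1.19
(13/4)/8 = 13/32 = 0.41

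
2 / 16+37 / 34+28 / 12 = 1447 / 408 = 3.55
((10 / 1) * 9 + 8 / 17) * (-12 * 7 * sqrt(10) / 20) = -32298 * sqrt(10) / 85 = -1201.59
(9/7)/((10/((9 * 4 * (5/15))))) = 54/35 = 1.54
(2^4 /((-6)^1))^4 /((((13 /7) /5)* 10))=14336 /1053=13.61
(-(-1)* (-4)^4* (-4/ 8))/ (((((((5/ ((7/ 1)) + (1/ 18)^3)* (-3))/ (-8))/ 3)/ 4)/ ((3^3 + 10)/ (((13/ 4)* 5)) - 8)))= 62204018688/ 1895855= 32810.54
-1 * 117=-117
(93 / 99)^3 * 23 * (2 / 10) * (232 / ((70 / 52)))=4133084176 / 6288975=657.20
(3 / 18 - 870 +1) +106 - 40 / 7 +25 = -31229 / 42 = -743.55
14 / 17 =0.82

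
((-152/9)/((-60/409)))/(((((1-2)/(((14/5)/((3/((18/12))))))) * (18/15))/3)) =-54397/135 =-402.94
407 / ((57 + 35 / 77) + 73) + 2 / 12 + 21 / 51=541319 / 146370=3.70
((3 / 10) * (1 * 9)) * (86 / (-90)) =-129 / 50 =-2.58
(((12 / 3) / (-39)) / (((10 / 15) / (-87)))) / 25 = 0.54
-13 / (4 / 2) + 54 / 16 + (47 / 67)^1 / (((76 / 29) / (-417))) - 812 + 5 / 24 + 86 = -3210011 / 3819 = -840.54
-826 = -826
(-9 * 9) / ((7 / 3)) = -243 / 7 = -34.71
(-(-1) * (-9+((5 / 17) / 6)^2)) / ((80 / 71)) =-6646381 / 832320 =-7.99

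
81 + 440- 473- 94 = -46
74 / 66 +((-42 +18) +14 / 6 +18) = -28 / 11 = -2.55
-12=-12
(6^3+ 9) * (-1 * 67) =-15075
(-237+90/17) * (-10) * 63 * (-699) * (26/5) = -9020010636/17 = -530588860.94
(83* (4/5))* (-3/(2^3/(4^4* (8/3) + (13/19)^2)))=-12281261/722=-17010.06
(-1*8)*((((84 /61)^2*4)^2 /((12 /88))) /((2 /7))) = -163567337472 /13845841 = -11813.46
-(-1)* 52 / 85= 0.61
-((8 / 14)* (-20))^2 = -6400 / 49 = -130.61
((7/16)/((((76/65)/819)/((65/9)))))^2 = 7243230255625/1478656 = 4898522.89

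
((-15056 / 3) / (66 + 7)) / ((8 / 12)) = -7528 / 73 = -103.12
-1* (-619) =619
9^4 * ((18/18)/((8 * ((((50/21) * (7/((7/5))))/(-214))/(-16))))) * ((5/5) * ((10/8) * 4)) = 29485134/25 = 1179405.36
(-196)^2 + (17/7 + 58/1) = 38476.43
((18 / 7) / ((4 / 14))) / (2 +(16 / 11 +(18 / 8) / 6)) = 792 / 337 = 2.35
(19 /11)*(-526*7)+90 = -68968 /11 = -6269.82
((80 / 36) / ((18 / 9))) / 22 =5 / 99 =0.05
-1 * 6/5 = -1.20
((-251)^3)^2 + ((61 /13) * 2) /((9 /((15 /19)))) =185293650227050351 /741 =250058907189001.82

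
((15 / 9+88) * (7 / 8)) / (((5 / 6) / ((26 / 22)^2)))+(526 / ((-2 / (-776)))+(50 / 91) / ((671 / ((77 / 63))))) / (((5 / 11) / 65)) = 271419606552401 / 9300060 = 29184715.64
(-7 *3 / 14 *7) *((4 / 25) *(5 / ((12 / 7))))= -49 / 10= -4.90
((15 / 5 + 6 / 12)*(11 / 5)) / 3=77 / 30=2.57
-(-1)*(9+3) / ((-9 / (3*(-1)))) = 4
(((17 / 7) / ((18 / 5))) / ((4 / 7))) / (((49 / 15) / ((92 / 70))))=1955 / 4116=0.47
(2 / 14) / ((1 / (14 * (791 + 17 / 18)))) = 14255 / 9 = 1583.89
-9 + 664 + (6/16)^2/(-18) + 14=85631/128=668.99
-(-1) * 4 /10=2 /5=0.40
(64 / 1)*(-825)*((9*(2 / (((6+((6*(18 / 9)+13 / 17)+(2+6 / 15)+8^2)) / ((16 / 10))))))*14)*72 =-43429478400 / 2413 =-17998126.15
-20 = -20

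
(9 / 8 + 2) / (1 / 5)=125 / 8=15.62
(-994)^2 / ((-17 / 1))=-988036 / 17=-58119.76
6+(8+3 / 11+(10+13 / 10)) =2813 / 110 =25.57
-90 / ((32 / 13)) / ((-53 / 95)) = 55575 / 848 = 65.54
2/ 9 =0.22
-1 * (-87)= 87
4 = 4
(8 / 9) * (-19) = -152 / 9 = -16.89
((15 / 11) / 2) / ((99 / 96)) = 80 / 121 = 0.66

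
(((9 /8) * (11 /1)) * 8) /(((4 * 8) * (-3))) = -33 /32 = -1.03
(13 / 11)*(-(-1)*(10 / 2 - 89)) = -1092 / 11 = -99.27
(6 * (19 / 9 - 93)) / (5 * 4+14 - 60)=818 / 39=20.97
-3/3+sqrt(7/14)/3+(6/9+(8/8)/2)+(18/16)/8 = sqrt(2)/6+59/192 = 0.54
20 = 20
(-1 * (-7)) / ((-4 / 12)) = -21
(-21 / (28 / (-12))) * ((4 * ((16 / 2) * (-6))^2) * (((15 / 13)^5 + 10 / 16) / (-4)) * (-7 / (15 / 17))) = 163096301088 / 371293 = 439265.76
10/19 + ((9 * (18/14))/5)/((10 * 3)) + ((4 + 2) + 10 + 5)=143663/6650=21.60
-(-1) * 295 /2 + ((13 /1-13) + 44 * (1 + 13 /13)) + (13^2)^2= 57593 /2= 28796.50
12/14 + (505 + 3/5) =17726/35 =506.46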